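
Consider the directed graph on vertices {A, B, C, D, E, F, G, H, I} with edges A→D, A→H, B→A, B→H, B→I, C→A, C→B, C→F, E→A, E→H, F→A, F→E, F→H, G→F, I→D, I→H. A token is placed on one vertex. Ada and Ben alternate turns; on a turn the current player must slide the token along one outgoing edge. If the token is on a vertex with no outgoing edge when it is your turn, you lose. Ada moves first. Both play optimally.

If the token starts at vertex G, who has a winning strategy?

Ben wins.

Positions with no move are L. A position that does have a move is losing for the player to move precisely when every available move leads to a winning position for the opponent. Fill in the labels:
Every edge goes from a vertex to one that appears earlier in the order H, D, I, A, E, F, B, G, C, so processing vertices in that order labels each vertex after all of its successors.
H: no outgoing edge → L
D: no outgoing edge → L
I: can move to D, which is L ⇒ W
A: can move to D, which is L ⇒ W
E: can move to H, which is L ⇒ W
F: can move to H, which is L ⇒ W
B: can move to H, which is L ⇒ W
G: the only move is to F(W), a W ⇒ L
C: moves to B(W), F(W), A(W); every one is W ⇒ L
Every move from G reaches a W position, so the mover loses.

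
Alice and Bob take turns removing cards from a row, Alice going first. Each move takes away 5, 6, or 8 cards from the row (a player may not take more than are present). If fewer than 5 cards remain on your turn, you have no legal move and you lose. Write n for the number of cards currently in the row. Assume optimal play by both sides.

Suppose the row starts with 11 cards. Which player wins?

Alice wins.

Compute win/loss labels from the base case upward. A position with no move is L. Any other position is W if it can reach an L in one move, else L.
n=0: no move → L
n=1: no move → L
n=2: no move → L
n=3: no move → L
n=4: no move → L
n=5: →0(L), so W
n=6: →1(L), so W
n=7: →2(L), so W
n=8: →3(L), so W
n=9: →4(L), so W
n=10: →4(L), so W
n=11: →3(L), so W
The starting position 11 is W: Alice should remove 8, leaving 3, handing over an L position.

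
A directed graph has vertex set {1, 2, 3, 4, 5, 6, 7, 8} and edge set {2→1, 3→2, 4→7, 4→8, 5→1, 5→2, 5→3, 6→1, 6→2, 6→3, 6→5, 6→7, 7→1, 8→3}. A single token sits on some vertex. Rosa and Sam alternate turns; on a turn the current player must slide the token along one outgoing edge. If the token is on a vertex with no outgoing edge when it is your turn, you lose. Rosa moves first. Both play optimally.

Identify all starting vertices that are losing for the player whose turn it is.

1, 3, 4

Classify positions by backward induction: terminal positions (no move available) are L. From any other position, the mover wins iff some move reaches an L.
Every edge goes from a vertex to one that appears earlier in the order 1, 2, 3, 5, 8, 7, 6, 4, so processing vertices in that order labels each vertex after all of its successors.
1: no outgoing edge → L
2: can move to 1, which is L ⇒ W
3: the only move is to 2(W), a W ⇒ L
5: can move to 3, which is L ⇒ W
8: can move to 3, which is L ⇒ W
7: can move to 1, which is L ⇒ W
6: can move to 3, which is L ⇒ W
4: moves to 7(W), 8(W); every one is W ⇒ L
Reading off the rows marked L gives the requested list; there are 3 such vertices.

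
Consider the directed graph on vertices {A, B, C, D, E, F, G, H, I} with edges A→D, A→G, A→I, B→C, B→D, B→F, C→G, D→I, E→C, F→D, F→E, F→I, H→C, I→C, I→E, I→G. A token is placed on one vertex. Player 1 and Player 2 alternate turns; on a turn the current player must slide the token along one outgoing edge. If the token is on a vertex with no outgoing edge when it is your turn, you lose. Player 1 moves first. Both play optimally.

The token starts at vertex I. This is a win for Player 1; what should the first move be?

Move to E.

Build the W/L table. Terminal = L. A non-terminal position is W if it has a move to some L; otherwise it is L.
Every edge goes from a vertex to one that appears earlier in the order G, C, E, I, D, H, F, B, A, so processing vertices in that order labels each vertex after all of its successors.
G: no outgoing edge → L
C: →G(L), so W
E: →C(W) only, which is W, so L
I: →E(L), so W
D: →I(W) only, which is W, so L
H: →C(W) only, which is W, so L
F: →D(L), so W
B: →D(L), so W
A: →D(L), so W
From I, the L positions reachable in one move are: E, G. Any move reaching one of these is winning.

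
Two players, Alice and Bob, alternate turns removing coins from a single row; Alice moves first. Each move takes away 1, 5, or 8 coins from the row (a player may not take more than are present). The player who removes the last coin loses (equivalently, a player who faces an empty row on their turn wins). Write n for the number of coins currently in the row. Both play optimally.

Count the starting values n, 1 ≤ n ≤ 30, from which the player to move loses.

10

Compute win/loss labels from the base case upward. A position with no move is W. Any other position is W if it can reach an L in one move, else L.
n=0: no move; the opponent has just taken the last coin and therefore loses → W
n=1: only reaches 0(W), which is W → L
n=2: reaches L-position 1 → W
n=3: only reaches 2(W), which is W → L
n=4: reaches L-position 3 → W
n=5: only reaches 4(W), 0(W), all W → L
n=6: reaches L-position 5 → W
n=7: only reaches 6(W), 2(W), all W → L
n=8: reaches L-position 7 → W
n=9: reaches L-position 1 → W
n=10: reaches L-position 5 → W
n=11: reaches L-position 3 → W
n=12: reaches L-position 7 → W
n=13: reaches L-position 5 → W
n=14: only reaches 13(W), 9(W), 6(W), all W → L
n=15: reaches L-position 14 → W
n=16: only reaches 15(W), 11(W), 8(W), all W → L
n=17: reaches L-position 16 → W
n=18: only reaches 17(W), 13(W), 10(W), all W → L
n=19: reaches L-position 18 → W
n=20: only reaches 19(W), 15(W), 12(W), all W → L
n=21: reaches L-position 20 → W
n=22: reaches L-position 14 → W
n=23: reaches L-position 18 → W
n=24: reaches L-position 16 → W
n=25: reaches L-position 20 → W
n=26: reaches L-position 18 → W
n=27: only reaches 26(W), 22(W), 19(W), all W → L
n=28: reaches L-position 27 → W
n=29: only reaches 28(W), 24(W), 21(W), all W → L
n=30: reaches L-position 29 → W
L entries with 1 ≤ n ≤ 30 (the range starts at n=1): n = 1, 3, 5, 7, 14, 16, 18, 20, 27, 29; that makes 10.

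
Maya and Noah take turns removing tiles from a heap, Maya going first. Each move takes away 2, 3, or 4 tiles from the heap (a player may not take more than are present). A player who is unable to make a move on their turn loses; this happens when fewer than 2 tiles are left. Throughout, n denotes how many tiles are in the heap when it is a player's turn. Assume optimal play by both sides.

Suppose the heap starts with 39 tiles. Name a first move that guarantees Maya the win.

Remove 2, leaving 37.

Positions with no move are L. A position that does have a move is losing for the player to move precisely when every available move leads to a winning position for the opponent. Fill in the labels:
n=0: no move → L
n=1: no move → L
n=2: reaches L-position 0 → W
n=3: reaches L-position 1 → W
n=4: reaches L-position 1 → W
n=5: reaches L-position 1 → W
n=6: only reaches 4(W), 3(W), 2(W), all W → L
n=7: only reaches 5(W), 4(W), 3(W), all W → L
n=8: reaches L-position 6 → W
n=9: reaches L-position 7 → W
n=10: reaches L-position 7 → W
n=11: reaches L-position 7 → W
n=12: only reaches 10(W), 9(W), 8(W), all W → L
n=13: only reaches 11(W), 10(W), 9(W), all W → L
n=14: reaches L-position 12 → W
n=15: reaches L-position 13 → W
n=16: reaches L-position 13 → W
n=17: reaches L-position 13 → W
n=18: only reaches 16(W), 15(W), 14(W), all W → L
n=19: only reaches 17(W), 16(W), 15(W), all W → L
n=20: reaches L-position 18 → W
n=21: reaches L-position 19 → W
n=22: reaches L-position 19 → W
n=23: reaches L-position 19 → W
n=24: only reaches 22(W), 21(W), 20(W), all W → L
n=25: only reaches 23(W), 22(W), 21(W), all W → L
n=26: reaches L-position 24 → W
n=27: reaches L-position 25 → W
n=28: reaches L-position 25 → W
n=29: reaches L-position 25 → W
n=30: only reaches 28(W), 27(W), 26(W), all W → L
n=31: only reaches 29(W), 28(W), 27(W), all W → L
n=32: reaches L-position 30 → W
n=33: reaches L-position 31 → W
n=34: reaches L-position 31 → W
n=35: reaches L-position 31 → W
n=36: only reaches 34(W), 33(W), 32(W), all W → L
n=37: only reaches 35(W), 34(W), 33(W), all W → L
n=38: reaches L-position 36 → W
n=39: reaches L-position 37 → W
From 39, the L positions reachable in one move are: 37, 36. Any move reaching one of these is winning.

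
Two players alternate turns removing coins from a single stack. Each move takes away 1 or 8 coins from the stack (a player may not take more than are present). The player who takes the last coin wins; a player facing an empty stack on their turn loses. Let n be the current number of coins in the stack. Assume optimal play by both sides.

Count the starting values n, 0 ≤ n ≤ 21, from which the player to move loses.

Compute win/loss labels from the base case upward. A position with no move is L. Any other position is W if it can reach an L in one move, else L.
n=0: no move → L
n=1: W (go to 0, an L position)
n=2: L (sole option 1(W) is W)
n=3: W (go to 2, an L position)
n=4: L (sole option 3(W) is W)
n=5: W (go to 4, an L position)
n=6: L (sole option 5(W) is W)
n=7: W (go to 6, an L position)
n=8: W (go to 0, an L position)
n=9: L (options 8(W), 1(W) are all W)
n=10: W (go to 9, an L position)
n=11: L (options 10(W), 3(W) are all W)
n=12: W (go to 11, an L position)
n=13: L (options 12(W), 5(W) are all W)
n=14: W (go to 13, an L position)
n=15: L (options 14(W), 7(W) are all W)
n=16: W (go to 15, an L position)
n=17: W (go to 9, an L position)
n=18: L (options 17(W), 10(W) are all W)
n=19: W (go to 18, an L position)
n=20: L (options 19(W), 12(W) are all W)
n=21: W (go to 20, an L position)
L entries with 0 ≤ n ≤ 21: n = 0, 2, 4, 6, 9, 11, 13, 15, 18, 20; that makes 10.

10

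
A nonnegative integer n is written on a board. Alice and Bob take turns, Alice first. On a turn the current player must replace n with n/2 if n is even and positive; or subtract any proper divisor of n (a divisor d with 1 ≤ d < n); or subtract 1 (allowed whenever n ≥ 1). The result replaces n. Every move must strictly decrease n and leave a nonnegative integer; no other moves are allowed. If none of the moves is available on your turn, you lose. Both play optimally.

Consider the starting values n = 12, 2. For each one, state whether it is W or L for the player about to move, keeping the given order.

Label each position W (a win for the player to move) or L (a loss). A position with no legal move is L; any other position is W exactly when some move reaches an L, and L when every move reaches a W.
n=0: no move → L
n=1: reaches L-position 0 → W
n=2: only reaches 1(W), which is W → L
n=3: reaches L-position 2 → W
n=4: reaches L-position 2 → W
n=5: only reaches 4(W), which is W → L
n=6: reaches L-position 5 → W
n=7: only reaches 6(W), which is W → L
n=8: reaches L-position 7 → W
n=9: only reaches 6(W), 8(W), all W → L
n=10: reaches L-position 5 → W
n=11: only reaches 10(W), which is W → L
n=12: reaches L-position 9 → W

12: W, 2: L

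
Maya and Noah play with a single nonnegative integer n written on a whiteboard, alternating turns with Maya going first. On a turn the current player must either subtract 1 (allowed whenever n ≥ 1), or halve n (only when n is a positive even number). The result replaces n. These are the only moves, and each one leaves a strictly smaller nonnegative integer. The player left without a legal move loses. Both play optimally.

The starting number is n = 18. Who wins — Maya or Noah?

Maya wins.

Compute win/loss labels from the base case upward. A position with no move is L. Any other position is W if it can reach an L in one move, else L.
n=0: no move → L
n=1: →0(L), so W
n=2: →1(W) only, which is W, so L
n=3: →2(L), so W
n=4: →2(L), so W
n=5: →4(W) only, which is W, so L
n=6: →5(L), so W
n=7: →6(W) only, which is W, so L
n=8: →7(L), so W
n=9: →8(W) only, which is W, so L
n=10: →5(L), so W
n=11: →10(W) only, which is W, so L
n=12: →11(L), so W
n=13: →12(W) only, which is W, so L
n=14: →7(L), so W
n=15: →14(W) only, which is W, so L
n=16: →15(L), so W
n=17: →16(W) only, which is W, so L
n=18: →9(L), so W
The starting position 18 is W: Maya should move to 9, handing over an L position.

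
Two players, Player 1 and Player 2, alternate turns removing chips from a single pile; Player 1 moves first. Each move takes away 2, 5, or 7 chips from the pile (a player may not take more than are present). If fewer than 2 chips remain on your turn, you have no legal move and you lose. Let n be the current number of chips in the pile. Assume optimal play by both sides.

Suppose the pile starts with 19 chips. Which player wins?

Label each position W (a win for the player to move) or L (a loss). A position with no legal move is L; any other position is W exactly when some move reaches an L, and L when every move reaches a W.
n=0: no move → L
n=1: no move → L
n=2: W (go to 0, an L position)
n=3: W (go to 1, an L position)
n=4: L (sole option 2(W) is W)
n=5: W (go to 0, an L position)
n=6: W (go to 4, an L position)
n=7: W (go to 0, an L position)
n=8: W (go to 1, an L position)
n=9: W (go to 4, an L position)
n=10: L (options 8(W), 5(W), 3(W) are all W)
n=11: W (go to 4, an L position)
n=12: W (go to 10, an L position)
n=13: L (options 11(W), 8(W), 6(W) are all W)
n=14: L (options 12(W), 9(W), 7(W) are all W)
n=15: W (go to 13, an L position)
n=16: W (go to 14, an L position)
n=17: W (go to 10, an L position)
n=18: W (go to 13, an L position)
n=19: W (go to 14, an L position)
From 19 Player 1 can remove 5, leaving 14, reaching an L position.

Player 1 wins.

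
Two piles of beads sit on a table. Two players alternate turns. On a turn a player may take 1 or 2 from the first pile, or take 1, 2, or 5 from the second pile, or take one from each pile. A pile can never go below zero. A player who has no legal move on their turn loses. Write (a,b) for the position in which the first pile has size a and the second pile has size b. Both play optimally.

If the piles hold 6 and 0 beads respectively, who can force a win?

The second player wins.

Positions with no move are L. A position that does have a move is losing for the player to move precisely when every available move leads to a winning position for the opponent. Fill in the labels:
No move ever increases a pile, so every position that can arise here has a ≤ 6 and b ≤ 0; it is enough to label the cells with 0 ≤ a ≤ 6 and 0 ≤ b ≤ 0.
Every move lowers a or b (never raises either), so fill the grid row by row in increasing a, and left to right within a row: each cell's successors are then already labelled.
      b=0
a=0:    L
a=1:    W
a=2:    W
a=3:    L
a=4:    W
a=5:    W
a=6:    L
Cells with no legal move (terminal, hence L): (0,0).
The remaining L cells, each justified by listing all of its moves:
(3,0): only reaches (2,0)(W), (1,0)(W), all W → L
(6,0): only reaches (5,0)(W), (4,0)(W), all W → L
Every other cell has at least one move into one of the L cells above, so it is W.
The starting position (6,0) is L: whatever the player to move does, the opponent receives a W position.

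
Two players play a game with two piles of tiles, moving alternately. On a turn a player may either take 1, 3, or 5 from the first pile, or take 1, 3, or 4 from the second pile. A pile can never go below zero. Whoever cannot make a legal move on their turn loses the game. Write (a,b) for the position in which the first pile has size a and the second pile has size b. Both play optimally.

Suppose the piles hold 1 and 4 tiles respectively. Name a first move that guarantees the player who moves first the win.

Move to (1,3).

Label each position W (a win for the player to move) or L (a loss). A position with no legal move is L; any other position is W exactly when some move reaches an L, and L when every move reaches a W.
No move ever increases a pile, so every position that can arise here has a ≤ 1 and b ≤ 4; it is enough to label the cells with 0 ≤ a ≤ 1 and 0 ≤ b ≤ 4.
Every move lowers a or b (never raises either), so fill the grid row by row in increasing a, and left to right within a row: each cell's successors are then already labelled.
      b=0  b=1  b=2  b=3  b=4
a=0:    L    W    L    W    W
a=1:    W    L    W    L    W
Cells with no legal move (terminal, hence L): (0,0).
The remaining L cells, each justified by listing all of its moves:
(0,2): the only move is to (0,1)(W), a W ⇒ L
(1,1): moves to (0,1)(W), (1,0)(W); every one is W ⇒ L
(1,3): moves to (0,3)(W), (1,2)(W), (1,0)(W); every one is W ⇒ L
Every other cell has at least one move into one of the L cells above, so it is W.
From (1,4), the L positions reachable in one move are: (1,3), (1,1). Any move reaching one of these is winning.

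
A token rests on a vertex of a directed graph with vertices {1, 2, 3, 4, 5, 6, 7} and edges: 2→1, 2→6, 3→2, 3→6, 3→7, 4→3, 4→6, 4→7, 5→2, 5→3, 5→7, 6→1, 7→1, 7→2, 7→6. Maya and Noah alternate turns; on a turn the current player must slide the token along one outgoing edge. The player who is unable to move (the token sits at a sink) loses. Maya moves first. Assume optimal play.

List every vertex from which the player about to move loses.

Label each position W (a win for the player to move) or L (a loss). A position with no legal move is L; any other position is W exactly when some move reaches an L, and L when every move reaches a W.
Every edge goes from a vertex to one that appears earlier in the order 1, 6, 2, 7, 3, 5, 4, so processing vertices in that order labels each vertex after all of its successors.
1: no outgoing edge → L
6: reaches L-position 1 → W
2: reaches L-position 1 → W
7: reaches L-position 1 → W
3: only reaches 7(W), 2(W), 6(W), all W → L
5: reaches L-position 3 → W
4: reaches L-position 3 → W
Reading off the rows marked L gives the requested list; there are 2 such vertices.

1, 3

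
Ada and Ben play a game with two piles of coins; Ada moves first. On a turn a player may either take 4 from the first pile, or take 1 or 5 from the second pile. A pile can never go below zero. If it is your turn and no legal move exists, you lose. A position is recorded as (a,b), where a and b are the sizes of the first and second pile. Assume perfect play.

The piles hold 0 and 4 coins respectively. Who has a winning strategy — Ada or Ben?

Use the standard recursion: the mover loses at a terminal position; elsewhere, the mover wins exactly when some move hands the opponent an L position.
No move ever increases a pile, so every position that can arise here has a ≤ 0 and b ≤ 4; it is enough to label the cells with 0 ≤ a ≤ 0 and 0 ≤ b ≤ 4.
Every move lowers a or b (never raises either), so fill the grid row by row in increasing a, and left to right within a row: each cell's successors are then already labelled.
      b=0  b=1  b=2  b=3  b=4
a=0:    L    W    L    W    L
Cells with no legal move (terminal, hence L): (0,0).
The remaining L cells, each justified by listing all of its moves:
(0,2): L (sole option (0,1)(W) is W)
(0,4): L (sole option (0,3)(W) is W)
Every other cell has at least one move into one of the L cells above, so it is W.
The starting position (0,4) is L: whatever Ada does, the opponent receives a W position.

Ben wins.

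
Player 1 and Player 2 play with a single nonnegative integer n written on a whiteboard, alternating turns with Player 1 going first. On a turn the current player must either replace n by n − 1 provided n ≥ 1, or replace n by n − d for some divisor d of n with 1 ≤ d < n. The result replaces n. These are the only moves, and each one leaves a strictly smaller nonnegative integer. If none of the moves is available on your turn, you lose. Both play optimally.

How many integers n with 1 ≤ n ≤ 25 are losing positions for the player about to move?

12

Build the W/L table. Terminal = L. A non-terminal position is W if it has a move to some L; otherwise it is L.
n=0: no move → L
n=1: →0(L), so W
n=2: →1(W) only, which is W, so L
n=3: →2(L), so W
n=4: →2(L), so W
n=5: →4(W) only, which is W, so L
n=6: →5(L), so W
n=7: →6(W) only, which is W, so L
n=8: →7(L), so W
n=9: →6(W), 8(W) — all W, so L
n=10: →5(L), so W
n=11: →10(W) only, which is W, so L
n=12: →9(L), so W
n=13: →12(W) only, which is W, so L
n=14: →7(L), so W
n=15: →10(W), 12(W), 14(W) — all W, so L
n=16: →15(L), so W
n=17: →16(W) only, which is W, so L
n=18: →9(L), so W
n=19: →18(W) only, which is W, so L
n=20: →15(L), so W
n=21: →14(W), 18(W), 20(W) — all W, so L
n=22: →11(L), so W
n=23: →22(W) only, which is W, so L
n=24: →21(L), so W
n=25: →20(W), 24(W) — all W, so L
L entries with 1 ≤ n ≤ 25 (n=0 is outside the asked range and is not counted): n = 2, 5, 7, 9, 11, 13, 15, 17, 19, 21, 23, 25; that makes 12.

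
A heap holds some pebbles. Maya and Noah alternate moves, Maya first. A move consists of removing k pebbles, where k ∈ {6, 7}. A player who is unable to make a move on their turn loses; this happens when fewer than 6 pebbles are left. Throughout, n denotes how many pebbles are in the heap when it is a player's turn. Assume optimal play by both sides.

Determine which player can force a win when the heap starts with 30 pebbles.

Work bottom-up. With no move the player to move loses. Otherwise the position is W if at least one move leads to an L position for the opponent, and L if every move leads to a W.
n=0: no move → L
n=1: no move → L
n=2: no move → L
n=3: no move → L
n=4: no move → L
n=5: no move → L
n=6: can move to 0, which is L ⇒ W
n=7: can move to 1, which is L ⇒ W
n=8: can move to 2, which is L ⇒ W
n=9: can move to 3, which is L ⇒ W
n=10: can move to 4, which is L ⇒ W
n=11: can move to 5, which is L ⇒ W
n=12: can move to 5, which is L ⇒ W
n=13: moves to 7(W), 6(W); every one is W ⇒ L
n=14: moves to 8(W), 7(W); every one is W ⇒ L
n=15: moves to 9(W), 8(W); every one is W ⇒ L
n=16: moves to 10(W), 9(W); every one is W ⇒ L
n=17: moves to 11(W), 10(W); every one is W ⇒ L
n=18: moves to 12(W), 11(W); every one is W ⇒ L
n=19: can move to 13, which is L ⇒ W
n=20: can move to 14, which is L ⇒ W
n=21: can move to 15, which is L ⇒ W
n=22: can move to 16, which is L ⇒ W
n=23: can move to 17, which is L ⇒ W
n=24: can move to 18, which is L ⇒ W
n=25: can move to 18, which is L ⇒ W
n=26: moves to 20(W), 19(W); every one is W ⇒ L
n=27: moves to 21(W), 20(W); every one is W ⇒ L
n=28: moves to 22(W), 21(W); every one is W ⇒ L
n=29: moves to 23(W), 22(W); every one is W ⇒ L
n=30: moves to 24(W), 23(W); every one is W ⇒ L
The starting position 30 is L: whatever Maya does, the opponent receives a W position.

Noah wins.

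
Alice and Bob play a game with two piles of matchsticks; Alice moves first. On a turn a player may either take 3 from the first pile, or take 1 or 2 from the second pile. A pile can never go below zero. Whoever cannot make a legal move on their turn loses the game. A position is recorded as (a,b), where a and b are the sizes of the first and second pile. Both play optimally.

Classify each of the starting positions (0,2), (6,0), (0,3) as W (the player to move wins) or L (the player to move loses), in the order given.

(0,2): W, (6,0): L, (0,3): L

Classify positions by backward induction: terminal positions (no move available) are L. From any other position, the mover wins iff some move reaches an L.
No move ever increases a pile, so every position that can arise here has a ≤ 6 and b ≤ 3; it is enough to label the cells with 0 ≤ a ≤ 6 and 0 ≤ b ≤ 3.
Every move lowers a or b (never raises either), so fill the grid row by row in increasing a, and left to right within a row: each cell's successors are then already labelled.
      b=0  b=1  b=2  b=3
a=0:    L    W    W    L
a=1:    L    W    W    L
a=2:    L    W    W    L
a=3:    W    L    W    W
a=4:    W    L    W    W
a=5:    W    L    W    W
a=6:    L    W    W    L
Cells with no legal move (terminal, hence L): (0,0), (1,0), (2,0).
The remaining L cells, each justified by listing all of its moves:
(0,3): L (options (0,2)(W), (0,1)(W) are all W)
(1,3): L (options (1,2)(W), (1,1)(W) are all W)
(2,3): L (options (2,2)(W), (2,1)(W) are all W)
(3,1): L (options (0,1)(W), (3,0)(W) are all W)
(4,1): L (options (1,1)(W), (4,0)(W) are all W)
(5,1): L (options (2,1)(W), (5,0)(W) are all W)
(6,0): L (sole option (3,0)(W) is W)
(6,3): L (options (3,3)(W), (6,2)(W), (6,1)(W) are all W)
Every other cell has at least one move into one of the L cells above, so it is W.
(0,2): the move to (0,0) reaches an L cell, so W
(6,0): one of the L cells justified above, so L
(0,3): one of the L cells justified above, so L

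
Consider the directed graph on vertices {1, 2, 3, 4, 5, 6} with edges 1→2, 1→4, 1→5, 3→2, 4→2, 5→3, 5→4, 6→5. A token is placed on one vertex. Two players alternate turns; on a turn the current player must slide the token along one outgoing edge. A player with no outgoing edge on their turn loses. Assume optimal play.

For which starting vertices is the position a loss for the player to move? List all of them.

2, 5

Positions with no move are L. A position that does have a move is losing for the player to move precisely when every available move leads to a winning position for the opponent. Fill in the labels:
Every edge goes from a vertex to one that appears earlier in the order 2, 3, 4, 5, 6, 1, so processing vertices in that order labels each vertex after all of its successors.
2: no outgoing edge → L
3: W (go to 2, an L position)
4: W (go to 2, an L position)
5: L (options 4(W), 3(W) are all W)
6: W (go to 5, an L position)
1: W (go to 5, an L position)
The losing starting vertices are exactly the entries labelled L in this table (2 of them).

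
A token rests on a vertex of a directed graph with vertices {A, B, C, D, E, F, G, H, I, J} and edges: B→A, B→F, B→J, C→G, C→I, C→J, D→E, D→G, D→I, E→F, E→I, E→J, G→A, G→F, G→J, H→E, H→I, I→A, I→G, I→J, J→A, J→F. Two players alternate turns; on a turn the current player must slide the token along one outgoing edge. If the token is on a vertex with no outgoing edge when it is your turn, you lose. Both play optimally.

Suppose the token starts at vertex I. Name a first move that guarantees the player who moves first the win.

Work bottom-up. With no move the player to move loses. Otherwise the position is W if at least one move leads to an L position for the opponent, and L if every move leads to a W.
Every edge goes from a vertex to one that appears earlier in the order F, A, J, B, G, I, E, D, C, H, so processing vertices in that order labels each vertex after all of its successors.
F: no outgoing edge → L
A: no outgoing edge → L
J: W (go to A, an L position)
B: W (go to A, an L position)
G: W (go to A, an L position)
I: W (go to A, an L position)
E: W (go to F, an L position)
D: L (options E(W), I(W), G(W) are all W)
C: L (options I(W), G(W), J(W) are all W)
H: L (options E(W), I(W) are all W)
From I, the L positions reachable in one move are: A.

Move to A.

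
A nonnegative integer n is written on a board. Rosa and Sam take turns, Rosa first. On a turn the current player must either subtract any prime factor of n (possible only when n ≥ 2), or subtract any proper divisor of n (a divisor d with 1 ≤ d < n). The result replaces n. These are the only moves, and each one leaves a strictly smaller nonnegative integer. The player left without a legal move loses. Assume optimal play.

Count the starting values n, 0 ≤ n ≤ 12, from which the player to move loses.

4

Use the standard recursion: the mover loses at a terminal position; elsewhere, the mover wins exactly when some move hands the opponent an L position.
n=0: no move → L
n=1: no move → L
n=2: →0(L), so W
n=3: →0(L), so W
n=4: →2(W), 3(W) — all W, so L
n=5: →0(L), so W
n=6: →4(L), so W
n=7: →0(L), so W
n=8: →4(L), so W
n=9: →6(W), 8(W) — all W, so L
n=10: →9(L), so W
n=11: →0(L), so W
n=12: →9(L), so W
L entries with 0 ≤ n ≤ 12: n = 0, 1, 4, 9; that makes 4.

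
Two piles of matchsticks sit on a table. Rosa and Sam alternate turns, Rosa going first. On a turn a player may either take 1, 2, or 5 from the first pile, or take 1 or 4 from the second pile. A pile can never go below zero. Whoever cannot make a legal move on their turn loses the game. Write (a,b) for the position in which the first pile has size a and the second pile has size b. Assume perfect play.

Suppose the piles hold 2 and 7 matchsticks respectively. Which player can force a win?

Rosa wins.

Label each position W (a win for the player to move) or L (a loss). A position with no legal move is L; any other position is W exactly when some move reaches an L, and L when every move reaches a W.
No move ever increases a pile, so every position that can arise here has a ≤ 2 and b ≤ 7; it is enough to label the cells with 0 ≤ a ≤ 2 and 0 ≤ b ≤ 7.
Every move lowers a or b (never raises either), so fill the grid row by row in increasing a, and left to right within a row: each cell's successors are then already labelled.
      b=0  b=1  b=2  b=3  b=4  b=5  b=6  b=7
a=0:    L    W    L    W    W    L    W    L
a=1:    W    L    W    L    W    W    L    W
a=2:    W    W    W    W    L    W    W    W
Cells with no legal move (terminal, hence L): (0,0).
The remaining L cells, each justified by listing all of its moves:
(0,2): the only move is to (0,1)(W), a W ⇒ L
(0,5): moves to (0,4)(W), (0,1)(W); every one is W ⇒ L
(0,7): moves to (0,6)(W), (0,3)(W); every one is W ⇒ L
(1,1): moves to (0,1)(W), (1,0)(W); every one is W ⇒ L
(1,3): moves to (0,3)(W), (1,2)(W); every one is W ⇒ L
(1,6): moves to (0,6)(W), (1,5)(W), (1,2)(W); every one is W ⇒ L
(2,4): moves to (1,4)(W), (0,4)(W), (2,3)(W), (2,0)(W); every one is W ⇒ L
Every other cell has at least one move into one of the L cells above, so it is W.
The starting position (2,7) is W: Rosa should move to (0,7), handing over an L position.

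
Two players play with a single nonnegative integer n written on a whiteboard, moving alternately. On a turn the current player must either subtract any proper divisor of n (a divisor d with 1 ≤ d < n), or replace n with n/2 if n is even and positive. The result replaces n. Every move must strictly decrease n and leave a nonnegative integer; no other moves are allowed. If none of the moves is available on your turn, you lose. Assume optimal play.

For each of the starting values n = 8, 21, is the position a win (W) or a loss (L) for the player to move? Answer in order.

Work bottom-up. With no move the player to move loses. Otherwise the position is W if at least one move leads to an L position for the opponent, and L if every move leads to a W.
n=0: no move → L
n=1: no move → L
n=2: can move to 1, which is L ⇒ W
n=3: the only move is to 2(W), a W ⇒ L
n=4: can move to 3, which is L ⇒ W
n=5: the only move is to 4(W), a W ⇒ L
n=6: can move to 3, which is L ⇒ W
n=7: the only move is to 6(W), a W ⇒ L
n=8: can move to 7, which is L ⇒ W
n=9: moves to 6(W), 8(W); every one is W ⇒ L
n=10: can move to 5, which is L ⇒ W
n=11: the only move is to 10(W), a W ⇒ L
n=12: can move to 9, which is L ⇒ W
n=13: the only move is to 12(W), a W ⇒ L
n=14: can move to 7, which is L ⇒ W
n=15: moves to 10(W), 12(W), 14(W); every one is W ⇒ L
n=16: can move to 15, which is L ⇒ W
n=17: the only move is to 16(W), a W ⇒ L
n=18: can move to 9, which is L ⇒ W
n=19: the only move is to 18(W), a W ⇒ L
n=20: can move to 15, which is L ⇒ W
n=21: moves to 14(W), 18(W), 20(W); every one is W ⇒ L

8: W, 21: L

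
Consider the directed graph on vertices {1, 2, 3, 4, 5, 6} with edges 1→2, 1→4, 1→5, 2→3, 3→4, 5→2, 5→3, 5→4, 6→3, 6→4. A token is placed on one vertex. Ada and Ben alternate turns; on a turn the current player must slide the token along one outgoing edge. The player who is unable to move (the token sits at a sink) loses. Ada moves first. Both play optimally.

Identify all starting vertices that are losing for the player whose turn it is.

Label each position W (a win for the player to move) or L (a loss). A position with no legal move is L; any other position is W exactly when some move reaches an L, and L when every move reaches a W.
Every edge goes from a vertex to one that appears earlier in the order 4, 3, 6, 2, 5, 1, so processing vertices in that order labels each vertex after all of its successors.
4: no outgoing edge → L
3: W (go to 4, an L position)
6: W (go to 4, an L position)
2: L (sole option 3(W) is W)
5: W (go to 2, an L position)
1: W (go to 2, an L position)
Reading off the rows marked L gives the requested list; there are 2 such vertices.

2, 4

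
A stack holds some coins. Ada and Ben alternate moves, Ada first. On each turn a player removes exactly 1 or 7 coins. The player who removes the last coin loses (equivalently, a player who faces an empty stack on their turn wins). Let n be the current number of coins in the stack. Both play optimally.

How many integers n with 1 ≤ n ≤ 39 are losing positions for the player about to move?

20

Classify positions by backward induction: terminal positions (no move available) are W. From any other position, the mover wins iff some move reaches an L.
n=0: no move; the opponent has just taken the last coin and therefore loses → W
n=1: L (sole option 0(W) is W)
n=2: W (go to 1, an L position)
n=3: L (sole option 2(W) is W)
n=4: W (go to 3, an L position)
n=5: L (sole option 4(W) is W)
n=6: W (go to 5, an L position)
n=7: L (options 6(W), 0(W) are all W)
n=8: W (go to 7, an L position)
n=9: L (options 8(W), 2(W) are all W)
n=10: W (go to 9, an L position)
n=11: L (options 10(W), 4(W) are all W)
n=12: W (go to 11, an L position)
n=13: L (options 12(W), 6(W) are all W)
n=14: W (go to 13, an L position)
n=15: L (options 14(W), 8(W) are all W)
n=16: W (go to 15, an L position)
n=17: L (options 16(W), 10(W) are all W)
n=18: W (go to 17, an L position)
n=19: L (options 18(W), 12(W) are all W)
n=20: W (go to 19, an L position)
n=21: L (options 20(W), 14(W) are all W)
n=22: W (go to 21, an L position)
n=23: L (options 22(W), 16(W) are all W)
n=24: W (go to 23, an L position)
n=25: L (options 24(W), 18(W) are all W)
n=26: W (go to 25, an L position)
n=27: L (options 26(W), 20(W) are all W)
n=28: W (go to 27, an L position)
n=29: L (options 28(W), 22(W) are all W)
n=30: W (go to 29, an L position)
n=31: L (options 30(W), 24(W) are all W)
n=32: W (go to 31, an L position)
n=33: L (options 32(W), 26(W) are all W)
n=34: W (go to 33, an L position)
n=35: L (options 34(W), 28(W) are all W)
n=36: W (go to 35, an L position)
n=37: L (options 36(W), 30(W) are all W)
n=38: W (go to 37, an L position)
n=39: L (options 38(W), 32(W) are all W)
L entries with 1 ≤ n ≤ 39 (the range starts at n=1): n = 1, 3, 5, 7, 9, 11, 13, 15, 17, 19, 21, 23, 25, 27, 29, 31, 33, 35, 37, 39; that makes 20.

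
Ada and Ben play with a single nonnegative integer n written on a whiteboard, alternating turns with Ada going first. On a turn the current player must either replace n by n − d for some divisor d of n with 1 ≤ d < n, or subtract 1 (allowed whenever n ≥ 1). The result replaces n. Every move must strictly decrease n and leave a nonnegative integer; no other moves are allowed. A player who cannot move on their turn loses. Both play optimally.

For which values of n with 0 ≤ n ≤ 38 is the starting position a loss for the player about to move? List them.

Use the standard recursion: the mover loses at a terminal position; elsewhere, the mover wins exactly when some move hands the opponent an L position.
n=0: no move → L
n=1: →0(L), so W
n=2: →1(W) only, which is W, so L
n=3: →2(L), so W
n=4: →2(L), so W
n=5: →4(W) only, which is W, so L
n=6: →5(L), so W
n=7: →6(W) only, which is W, so L
n=8: →7(L), so W
n=9: →6(W), 8(W) — all W, so L
n=10: →5(L), so W
n=11: →10(W) only, which is W, so L
n=12: →9(L), so W
n=13: →12(W) only, which is W, so L
n=14: →7(L), so W
n=15: →10(W), 12(W), 14(W) — all W, so L
n=16: →15(L), so W
n=17: →16(W) only, which is W, so L
n=18: →9(L), so W
n=19: →18(W) only, which is W, so L
n=20: →15(L), so W
n=21: →14(W), 18(W), 20(W) — all W, so L
n=22: →11(L), so W
n=23: →22(W) only, which is W, so L
n=24: →21(L), so W
n=25: →20(W), 24(W) — all W, so L
n=26: →13(L), so W
n=27: →18(W), 24(W), 26(W) — all W, so L
n=28: →21(L), so W
n=29: →28(W) only, which is W, so L
n=30: →15(L), so W
n=31: →30(W) only, which is W, so L
n=32: →31(L), so W
n=33: →22(W), 30(W), 32(W) — all W, so L
n=34: →17(L), so W
n=35: →28(W), 30(W), 34(W) — all W, so L
n=36: →27(L), so W
n=37: →36(W) only, which is W, so L
n=38: →19(L), so W
The losing starting values of n are exactly the entries labelled L in this table (19 of them).

0, 2, 5, 7, 9, 11, 13, 15, 17, 19, 21, 23, 25, 27, 29, 31, 33, 35, 37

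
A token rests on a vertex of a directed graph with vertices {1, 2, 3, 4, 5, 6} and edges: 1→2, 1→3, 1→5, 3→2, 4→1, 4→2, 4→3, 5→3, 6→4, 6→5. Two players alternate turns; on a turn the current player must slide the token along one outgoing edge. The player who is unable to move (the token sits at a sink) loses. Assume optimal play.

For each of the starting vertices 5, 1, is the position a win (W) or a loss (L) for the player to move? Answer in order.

5: L, 1: W

Compute win/loss labels from the base case upward. A position with no move is L. Any other position is W if it can reach an L in one move, else L.
Every edge goes from a vertex to one that appears earlier in the order 2, 3, 5, 1, 4, 6, so processing vertices in that order labels each vertex after all of its successors.
2: no outgoing edge → L
3: W (go to 2, an L position)
5: L (sole option 3(W) is W)
1: W (go to 5, an L position)
4: W (go to 2, an L position)
6: W (go to 5, an L position)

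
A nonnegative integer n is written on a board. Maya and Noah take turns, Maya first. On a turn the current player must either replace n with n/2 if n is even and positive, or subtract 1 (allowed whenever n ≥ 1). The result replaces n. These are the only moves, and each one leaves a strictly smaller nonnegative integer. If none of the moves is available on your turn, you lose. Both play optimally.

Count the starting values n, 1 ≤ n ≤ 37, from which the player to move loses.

18

Use the standard recursion: the mover loses at a terminal position; elsewhere, the mover wins exactly when some move hands the opponent an L position.
n=0: no move → L
n=1: can move to 0, which is L ⇒ W
n=2: the only move is to 1(W), a W ⇒ L
n=3: can move to 2, which is L ⇒ W
n=4: can move to 2, which is L ⇒ W
n=5: the only move is to 4(W), a W ⇒ L
n=6: can move to 5, which is L ⇒ W
n=7: the only move is to 6(W), a W ⇒ L
n=8: can move to 7, which is L ⇒ W
n=9: the only move is to 8(W), a W ⇒ L
n=10: can move to 5, which is L ⇒ W
n=11: the only move is to 10(W), a W ⇒ L
n=12: can move to 11, which is L ⇒ W
n=13: the only move is to 12(W), a W ⇒ L
n=14: can move to 7, which is L ⇒ W
n=15: the only move is to 14(W), a W ⇒ L
n=16: can move to 15, which is L ⇒ W
n=17: the only move is to 16(W), a W ⇒ L
n=18: can move to 9, which is L ⇒ W
n=19: the only move is to 18(W), a W ⇒ L
n=20: can move to 19, which is L ⇒ W
n=21: the only move is to 20(W), a W ⇒ L
n=22: can move to 11, which is L ⇒ W
n=23: the only move is to 22(W), a W ⇒ L
n=24: can move to 23, which is L ⇒ W
n=25: the only move is to 24(W), a W ⇒ L
n=26: can move to 13, which is L ⇒ W
n=27: the only move is to 26(W), a W ⇒ L
n=28: can move to 27, which is L ⇒ W
n=29: the only move is to 28(W), a W ⇒ L
n=30: can move to 15, which is L ⇒ W
n=31: the only move is to 30(W), a W ⇒ L
n=32: can move to 31, which is L ⇒ W
n=33: the only move is to 32(W), a W ⇒ L
n=34: can move to 17, which is L ⇒ W
n=35: the only move is to 34(W), a W ⇒ L
n=36: can move to 35, which is L ⇒ W
n=37: the only move is to 36(W), a W ⇒ L
L entries with 1 ≤ n ≤ 37 (n=0 is outside the asked range and is not counted): n = 2, 5, 7, 9, 11, 13, 15, 17, 19, 21, 23, 25, 27, 29, 31, 33, 35, 37; that makes 18.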